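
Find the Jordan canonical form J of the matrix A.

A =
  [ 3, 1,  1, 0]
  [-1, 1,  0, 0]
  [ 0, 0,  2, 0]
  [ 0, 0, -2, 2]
J_3(2) ⊕ J_1(2)

The characteristic polynomial is
  det(x·I − A) = x^4 - 8*x^3 + 24*x^2 - 32*x + 16 = (x - 2)^4

Eigenvalues and multiplicities (the geometric multiplicity of λ is n − rank(A − λI), which equals the number of Jordan blocks for λ):
  λ = 2: algebraic multiplicity = 4, geometric multiplicity = 2

Determining the block sizes for each eigenvalue:
  λ = 2: with am = 4 and gm = 2, the partition is not yet determined (e.g. several partitions of 4 into 2 parts exist). Let N = A − (2)·I. Computing rank(N^1) = 2, rank(N^2) = 1, rank(N^3) = 0; the number of blocks of size ≥ j is rank(N^{j−1}) − rank(N^j), giving [2, 1, 1]. So we have 1 block(s) of size 3, 1 block(s) of size 1 → block sizes [3, 1]

Assembling the blocks gives a Jordan form
J =
  [2, 1, 0, 0]
  [0, 2, 1, 0]
  [0, 0, 2, 0]
  [0, 0, 0, 2]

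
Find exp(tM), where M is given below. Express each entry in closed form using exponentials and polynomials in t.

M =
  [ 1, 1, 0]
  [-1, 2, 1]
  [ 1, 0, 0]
e^{tM} =
  [-t^2*exp(t)/2 + exp(t), t^2*exp(t)/2 + t*exp(t), t^2*exp(t)/2]
  [-t*exp(t), t*exp(t) + exp(t), t*exp(t)]
  [-t^2*exp(t)/2 + t*exp(t), t^2*exp(t)/2, t^2*exp(t)/2 - t*exp(t) + exp(t)]

Strategy: write M = P · J · P⁻¹ where J is a Jordan canonical form, so e^{tM} = P · e^{tJ} · P⁻¹, and e^{tJ} can be computed block-by-block.

M has Jordan form
J =
  [1, 1, 0]
  [0, 1, 1]
  [0, 0, 1]
(up to reordering of blocks).

Per-block formulas:
  For a 3×3 Jordan block J_3(1): exp(t · J_3(1)) = e^(1t)·(I + t·N + (t^2/2)·N^2), where N is the 3×3 nilpotent shift.

After assembling e^{tJ} and conjugating by P, we get:

e^{tM} =
  [-t^2*exp(t)/2 + exp(t), t^2*exp(t)/2 + t*exp(t), t^2*exp(t)/2]
  [-t*exp(t), t*exp(t) + exp(t), t*exp(t)]
  [-t^2*exp(t)/2 + t*exp(t), t^2*exp(t)/2, t^2*exp(t)/2 - t*exp(t) + exp(t)]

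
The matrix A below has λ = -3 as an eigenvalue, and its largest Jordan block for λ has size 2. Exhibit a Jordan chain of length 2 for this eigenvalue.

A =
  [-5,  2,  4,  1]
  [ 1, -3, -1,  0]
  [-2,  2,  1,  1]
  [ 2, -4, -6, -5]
A Jordan chain for λ = -3 of length 2:
v_1 = (-2, 1, -2, 2)ᵀ
v_2 = (1, 0, 0, 0)ᵀ

Let N = A − (-3)·I. We want v_2 with N^2 v_2 = 0 but N^1 v_2 ≠ 0; then v_{j-1} := N · v_j for j = 2, …, 2.

Pick v_2 = (1, 0, 0, 0)ᵀ.
Then v_1 = N · v_2 = (-2, 1, -2, 2)ᵀ.

Sanity check: (A − (-3)·I) v_1 = (0, 0, 0, 0)ᵀ = 0. ✓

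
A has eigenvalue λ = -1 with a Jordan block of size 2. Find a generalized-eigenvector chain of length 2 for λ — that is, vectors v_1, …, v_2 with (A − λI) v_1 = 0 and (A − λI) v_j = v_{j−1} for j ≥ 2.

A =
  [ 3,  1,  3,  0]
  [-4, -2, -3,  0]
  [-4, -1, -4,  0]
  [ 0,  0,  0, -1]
A Jordan chain for λ = -1 of length 2:
v_1 = (4, -4, -4, 0)ᵀ
v_2 = (1, 0, 0, 0)ᵀ

Let N = A − (-1)·I. We want v_2 with N^2 v_2 = 0 but N^1 v_2 ≠ 0; then v_{j-1} := N · v_j for j = 2, …, 2.

Pick v_2 = (1, 0, 0, 0)ᵀ.
Then v_1 = N · v_2 = (4, -4, -4, 0)ᵀ.

Sanity check: (A − (-1)·I) v_1 = (0, 0, 0, 0)ᵀ = 0. ✓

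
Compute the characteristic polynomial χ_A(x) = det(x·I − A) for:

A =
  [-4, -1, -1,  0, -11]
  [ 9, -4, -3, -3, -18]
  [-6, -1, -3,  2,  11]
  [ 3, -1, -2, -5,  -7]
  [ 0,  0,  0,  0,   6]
x^5 + 10*x^4 - 320*x^2 - 1280*x - 1536

Expanding det(x·I − A) (e.g. by cofactor expansion or by noting that A is similar to its Jordan form J, which has the same characteristic polynomial as A) gives
  χ_A(x) = x^5 + 10*x^4 - 320*x^2 - 1280*x - 1536
which factors as (x - 6)*(x + 4)^4. The eigenvalues (with algebraic multiplicities) are λ = -4 with multiplicity 4, λ = 6 with multiplicity 1.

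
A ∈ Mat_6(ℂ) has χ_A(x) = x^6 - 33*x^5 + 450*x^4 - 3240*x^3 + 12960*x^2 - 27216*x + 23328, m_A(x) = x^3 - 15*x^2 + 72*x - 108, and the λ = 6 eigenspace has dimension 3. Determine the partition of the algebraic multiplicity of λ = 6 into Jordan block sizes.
Block sizes for λ = 6: [2, 2, 1]

Step 1 — from the characteristic polynomial, algebraic multiplicity of λ = 6 is 5. From dim ker(A − (6)·I) = 3, there are exactly 3 Jordan blocks for λ = 6.
Step 2 — from the minimal polynomial, the factor (x − 6)^2 tells us the largest block for λ = 6 has size 2.
Step 3 — with total size 5, 3 blocks, and largest block 2, the block sizes (in nonincreasing order) are [2, 2, 1].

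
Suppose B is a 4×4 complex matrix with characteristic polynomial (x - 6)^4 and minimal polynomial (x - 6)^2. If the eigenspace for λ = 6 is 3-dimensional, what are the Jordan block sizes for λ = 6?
Block sizes for λ = 6: [2, 1, 1]

Step 1 — from the characteristic polynomial, algebraic multiplicity of λ = 6 is 4. From dim ker(B − (6)·I) = 3, there are exactly 3 Jordan blocks for λ = 6.
Step 2 — from the minimal polynomial, the factor (x − 6)^2 tells us the largest block for λ = 6 has size 2.
Step 3 — with total size 4, 3 blocks, and largest block 2, the block sizes (in nonincreasing order) are [2, 1, 1].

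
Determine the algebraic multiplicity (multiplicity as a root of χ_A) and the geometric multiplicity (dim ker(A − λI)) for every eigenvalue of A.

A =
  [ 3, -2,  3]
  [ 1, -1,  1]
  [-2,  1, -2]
λ = 0: alg = 3, geom = 1

Step 1 — factor the characteristic polynomial to read off the algebraic multiplicities:
  χ_A(x) = x^3

Step 2 — compute geometric multiplicities via the rank-nullity identity g(λ) = n − rank(A − λI):
  rank(A − (0)·I) = 2, so dim ker(A − (0)·I) = n − 2 = 1

Summary:
  λ = 0: algebraic multiplicity = 3, geometric multiplicity = 1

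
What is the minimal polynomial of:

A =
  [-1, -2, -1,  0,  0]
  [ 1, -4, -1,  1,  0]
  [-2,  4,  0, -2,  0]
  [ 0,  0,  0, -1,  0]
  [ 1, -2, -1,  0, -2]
x^2 + 3*x + 2

The characteristic polynomial is χ_A(x) = (x + 1)^2*(x + 2)^3, so the eigenvalues are known. The minimal polynomial is
  m_A(x) = Π_λ (x − λ)^{k_λ}
where k_λ is the size of the *largest* Jordan block for λ (equivalently, the smallest k with (A − λI)^k v = 0 for every generalised eigenvector v of λ).

  λ = -2: largest Jordan block has size 1, contributing (x + 2)
  λ = -1: largest Jordan block has size 1, contributing (x + 1)

So m_A(x) = (x + 1)*(x + 2) = x^2 + 3*x + 2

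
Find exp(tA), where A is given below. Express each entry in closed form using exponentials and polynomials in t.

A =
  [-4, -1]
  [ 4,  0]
e^{tA} =
  [-2*t*exp(-2*t) + exp(-2*t), -t*exp(-2*t)]
  [4*t*exp(-2*t), 2*t*exp(-2*t) + exp(-2*t)]

Strategy: write A = P · J · P⁻¹ where J is a Jordan canonical form, so e^{tA} = P · e^{tJ} · P⁻¹, and e^{tJ} can be computed block-by-block.

A has Jordan form
J =
  [-2,  1]
  [ 0, -2]
(up to reordering of blocks).

Per-block formulas:
  For a 2×2 Jordan block J_2(-2): exp(t · J_2(-2)) = e^(-2t)·(I + t·N), where N is the 2×2 nilpotent shift.

After assembling e^{tJ} and conjugating by P, we get:

e^{tA} =
  [-2*t*exp(-2*t) + exp(-2*t), -t*exp(-2*t)]
  [4*t*exp(-2*t), 2*t*exp(-2*t) + exp(-2*t)]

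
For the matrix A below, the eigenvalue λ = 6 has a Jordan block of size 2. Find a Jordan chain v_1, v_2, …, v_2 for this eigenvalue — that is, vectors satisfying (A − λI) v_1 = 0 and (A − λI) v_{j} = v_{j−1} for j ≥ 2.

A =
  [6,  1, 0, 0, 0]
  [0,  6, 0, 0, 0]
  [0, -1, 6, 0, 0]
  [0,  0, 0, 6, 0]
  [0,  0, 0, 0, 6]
A Jordan chain for λ = 6 of length 2:
v_1 = (1, 0, -1, 0, 0)ᵀ
v_2 = (0, 1, 0, 0, 0)ᵀ

Let N = A − (6)·I. We want v_2 with N^2 v_2 = 0 but N^1 v_2 ≠ 0; then v_{j-1} := N · v_j for j = 2, …, 2.

Pick v_2 = (0, 1, 0, 0, 0)ᵀ.
Then v_1 = N · v_2 = (1, 0, -1, 0, 0)ᵀ.

Sanity check: (A − (6)·I) v_1 = (0, 0, 0, 0, 0)ᵀ = 0. ✓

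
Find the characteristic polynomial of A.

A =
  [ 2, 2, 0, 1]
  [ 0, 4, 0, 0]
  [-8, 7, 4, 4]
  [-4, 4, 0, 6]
x^4 - 16*x^3 + 96*x^2 - 256*x + 256

Expanding det(x·I − A) (e.g. by cofactor expansion or by noting that A is similar to its Jordan form J, which has the same characteristic polynomial as A) gives
  χ_A(x) = x^4 - 16*x^3 + 96*x^2 - 256*x + 256
which factors as (x - 4)^4. The eigenvalues (with algebraic multiplicities) are λ = 4 with multiplicity 4.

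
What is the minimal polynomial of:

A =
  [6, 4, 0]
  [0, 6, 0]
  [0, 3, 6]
x^2 - 12*x + 36

The characteristic polynomial is χ_A(x) = (x - 6)^3, so the eigenvalues are known. The minimal polynomial is
  m_A(x) = Π_λ (x − λ)^{k_λ}
where k_λ is the size of the *largest* Jordan block for λ (equivalently, the smallest k with (A − λI)^k v = 0 for every generalised eigenvector v of λ).

  λ = 6: largest Jordan block has size 2, contributing (x − 6)^2

So m_A(x) = (x - 6)^2 = x^2 - 12*x + 36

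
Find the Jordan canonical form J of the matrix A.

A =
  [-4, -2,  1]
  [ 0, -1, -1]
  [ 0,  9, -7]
J_3(-4)

The characteristic polynomial is
  det(x·I − A) = x^3 + 12*x^2 + 48*x + 64 = (x + 4)^3

Eigenvalues and multiplicities (the geometric multiplicity of λ is n − rank(A − λI), which equals the number of Jordan blocks for λ):
  λ = -4: algebraic multiplicity = 3, geometric multiplicity = 1

Determining the block sizes for each eigenvalue:
  λ = -4: one block (gm = 1), so the single block has size am = 3 → block sizes [3]

Assembling the blocks gives a Jordan form
J =
  [-4,  1,  0]
  [ 0, -4,  1]
  [ 0,  0, -4]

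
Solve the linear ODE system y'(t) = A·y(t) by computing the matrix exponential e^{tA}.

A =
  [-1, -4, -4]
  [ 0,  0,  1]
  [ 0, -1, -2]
e^{tA} =
  [exp(-t), -4*t*exp(-t), -4*t*exp(-t)]
  [0, t*exp(-t) + exp(-t), t*exp(-t)]
  [0, -t*exp(-t), -t*exp(-t) + exp(-t)]

Strategy: write A = P · J · P⁻¹ where J is a Jordan canonical form, so e^{tA} = P · e^{tJ} · P⁻¹, and e^{tJ} can be computed block-by-block.

A has Jordan form
J =
  [-1,  1,  0]
  [ 0, -1,  0]
  [ 0,  0, -1]
(up to reordering of blocks).

Per-block formulas:
  For a 2×2 Jordan block J_2(-1): exp(t · J_2(-1)) = e^(-1t)·(I + t·N), where N is the 2×2 nilpotent shift.
  For a 1×1 block at λ = -1: exp(t · [-1]) = [e^(-1t)].

After assembling e^{tJ} and conjugating by P, we get:

e^{tA} =
  [exp(-t), -4*t*exp(-t), -4*t*exp(-t)]
  [0, t*exp(-t) + exp(-t), t*exp(-t)]
  [0, -t*exp(-t), -t*exp(-t) + exp(-t)]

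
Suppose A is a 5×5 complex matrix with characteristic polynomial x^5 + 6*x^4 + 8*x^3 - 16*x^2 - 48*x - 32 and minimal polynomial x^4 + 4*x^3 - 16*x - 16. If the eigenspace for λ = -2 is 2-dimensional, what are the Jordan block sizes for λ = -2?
Block sizes for λ = -2: [3, 1]

Step 1 — from the characteristic polynomial, algebraic multiplicity of λ = -2 is 4. From dim ker(A − (-2)·I) = 2, there are exactly 2 Jordan blocks for λ = -2.
Step 2 — from the minimal polynomial, the factor (x + 2)^3 tells us the largest block for λ = -2 has size 3.
Step 3 — with total size 4, 2 blocks, and largest block 3, the block sizes (in nonincreasing order) are [3, 1].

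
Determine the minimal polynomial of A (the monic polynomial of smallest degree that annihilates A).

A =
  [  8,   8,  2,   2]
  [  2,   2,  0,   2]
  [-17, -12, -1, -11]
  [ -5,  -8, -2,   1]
x^3 - 8*x^2 + 21*x - 18

The characteristic polynomial is χ_A(x) = (x - 3)^2*(x - 2)^2, so the eigenvalues are known. The minimal polynomial is
  m_A(x) = Π_λ (x − λ)^{k_λ}
where k_λ is the size of the *largest* Jordan block for λ (equivalently, the smallest k with (A − λI)^k v = 0 for every generalised eigenvector v of λ).

  λ = 2: largest Jordan block has size 1, contributing (x − 2)
  λ = 3: largest Jordan block has size 2, contributing (x − 3)^2

So m_A(x) = (x - 3)^2*(x - 2) = x^3 - 8*x^2 + 21*x - 18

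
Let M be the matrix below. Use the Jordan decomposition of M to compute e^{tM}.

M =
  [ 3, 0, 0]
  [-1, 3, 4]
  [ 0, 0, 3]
e^{tM} =
  [exp(3*t), 0, 0]
  [-t*exp(3*t), exp(3*t), 4*t*exp(3*t)]
  [0, 0, exp(3*t)]

Strategy: write M = P · J · P⁻¹ where J is a Jordan canonical form, so e^{tM} = P · e^{tJ} · P⁻¹, and e^{tJ} can be computed block-by-block.

M has Jordan form
J =
  [3, 1, 0]
  [0, 3, 0]
  [0, 0, 3]
(up to reordering of blocks).

Per-block formulas:
  For a 1×1 block at λ = 3: exp(t · [3]) = [e^(3t)].
  For a 2×2 Jordan block J_2(3): exp(t · J_2(3)) = e^(3t)·(I + t·N), where N is the 2×2 nilpotent shift.

After assembling e^{tJ} and conjugating by P, we get:

e^{tM} =
  [exp(3*t), 0, 0]
  [-t*exp(3*t), exp(3*t), 4*t*exp(3*t)]
  [0, 0, exp(3*t)]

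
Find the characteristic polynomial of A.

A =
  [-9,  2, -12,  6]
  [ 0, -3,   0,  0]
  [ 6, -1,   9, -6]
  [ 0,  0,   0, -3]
x^4 + 6*x^3 - 54*x - 81

Expanding det(x·I − A) (e.g. by cofactor expansion or by noting that A is similar to its Jordan form J, which has the same characteristic polynomial as A) gives
  χ_A(x) = x^4 + 6*x^3 - 54*x - 81
which factors as (x - 3)*(x + 3)^3. The eigenvalues (with algebraic multiplicities) are λ = -3 with multiplicity 3, λ = 3 with multiplicity 1.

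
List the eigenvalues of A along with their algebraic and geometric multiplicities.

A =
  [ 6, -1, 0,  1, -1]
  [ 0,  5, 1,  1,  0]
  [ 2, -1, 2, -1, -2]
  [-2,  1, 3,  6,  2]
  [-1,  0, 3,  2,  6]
λ = 5: alg = 5, geom = 2

Step 1 — factor the characteristic polynomial to read off the algebraic multiplicities:
  χ_A(x) = (x - 5)^5

Step 2 — compute geometric multiplicities via the rank-nullity identity g(λ) = n − rank(A − λI):
  rank(A − (5)·I) = 3, so dim ker(A − (5)·I) = n − 3 = 2

Summary:
  λ = 5: algebraic multiplicity = 5, geometric multiplicity = 2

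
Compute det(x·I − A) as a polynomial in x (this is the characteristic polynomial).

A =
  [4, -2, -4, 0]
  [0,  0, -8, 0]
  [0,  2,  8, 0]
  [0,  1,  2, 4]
x^4 - 16*x^3 + 96*x^2 - 256*x + 256

Expanding det(x·I − A) (e.g. by cofactor expansion or by noting that A is similar to its Jordan form J, which has the same characteristic polynomial as A) gives
  χ_A(x) = x^4 - 16*x^3 + 96*x^2 - 256*x + 256
which factors as (x - 4)^4. The eigenvalues (with algebraic multiplicities) are λ = 4 with multiplicity 4.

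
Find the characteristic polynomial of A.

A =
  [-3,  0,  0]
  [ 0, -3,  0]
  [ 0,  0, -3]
x^3 + 9*x^2 + 27*x + 27

Expanding det(x·I − A) (e.g. by cofactor expansion or by noting that A is similar to its Jordan form J, which has the same characteristic polynomial as A) gives
  χ_A(x) = x^3 + 9*x^2 + 27*x + 27
which factors as (x + 3)^3. The eigenvalues (with algebraic multiplicities) are λ = -3 with multiplicity 3.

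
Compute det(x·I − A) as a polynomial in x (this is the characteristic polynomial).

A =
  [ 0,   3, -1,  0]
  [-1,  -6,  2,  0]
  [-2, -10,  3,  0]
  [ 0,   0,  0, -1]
x^4 + 4*x^3 + 6*x^2 + 4*x + 1

Expanding det(x·I − A) (e.g. by cofactor expansion or by noting that A is similar to its Jordan form J, which has the same characteristic polynomial as A) gives
  χ_A(x) = x^4 + 4*x^3 + 6*x^2 + 4*x + 1
which factors as (x + 1)^4. The eigenvalues (with algebraic multiplicities) are λ = -1 with multiplicity 4.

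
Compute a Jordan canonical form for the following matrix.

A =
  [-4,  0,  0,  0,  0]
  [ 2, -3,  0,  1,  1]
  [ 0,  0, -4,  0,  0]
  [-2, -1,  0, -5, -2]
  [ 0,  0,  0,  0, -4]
J_3(-4) ⊕ J_1(-4) ⊕ J_1(-4)

The characteristic polynomial is
  det(x·I − A) = x^5 + 20*x^4 + 160*x^3 + 640*x^2 + 1280*x + 1024 = (x + 4)^5

Eigenvalues and multiplicities (the geometric multiplicity of λ is n − rank(A − λI), which equals the number of Jordan blocks for λ):
  λ = -4: algebraic multiplicity = 5, geometric multiplicity = 3

Determining the block sizes for each eigenvalue:
  λ = -4: with am = 5 and gm = 3, the partition is not yet determined (e.g. several partitions of 5 into 3 parts exist). Let N = A − (-4)·I. Computing rank(N^1) = 2, rank(N^2) = 1, rank(N^3) = 0; the number of blocks of size ≥ j is rank(N^{j−1}) − rank(N^j), giving [3, 1, 1]. So we have 1 block(s) of size 3, 2 block(s) of size 1 → block sizes [3, 1, 1]

Assembling the blocks gives a Jordan form
J =
  [-4,  1,  0,  0,  0]
  [ 0, -4,  1,  0,  0]
  [ 0,  0, -4,  0,  0]
  [ 0,  0,  0, -4,  0]
  [ 0,  0,  0,  0, -4]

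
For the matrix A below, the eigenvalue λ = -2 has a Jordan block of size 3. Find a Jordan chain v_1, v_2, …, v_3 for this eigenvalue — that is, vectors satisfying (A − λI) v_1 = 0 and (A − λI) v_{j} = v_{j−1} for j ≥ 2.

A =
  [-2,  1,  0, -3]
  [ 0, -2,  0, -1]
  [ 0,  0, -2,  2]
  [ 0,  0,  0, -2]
A Jordan chain for λ = -2 of length 3:
v_1 = (-1, 0, 0, 0)ᵀ
v_2 = (-3, -1, 2, 0)ᵀ
v_3 = (0, 0, 0, 1)ᵀ

Let N = A − (-2)·I. We want v_3 with N^3 v_3 = 0 but N^2 v_3 ≠ 0; then v_{j-1} := N · v_j for j = 3, …, 2.

Pick v_3 = (0, 0, 0, 1)ᵀ.
Then v_2 = N · v_3 = (-3, -1, 2, 0)ᵀ.
Then v_1 = N · v_2 = (-1, 0, 0, 0)ᵀ.

Sanity check: (A − (-2)·I) v_1 = (0, 0, 0, 0)ᵀ = 0. ✓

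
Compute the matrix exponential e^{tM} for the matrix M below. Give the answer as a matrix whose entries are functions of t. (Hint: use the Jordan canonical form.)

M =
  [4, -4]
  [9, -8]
e^{tM} =
  [6*t*exp(-2*t) + exp(-2*t), -4*t*exp(-2*t)]
  [9*t*exp(-2*t), -6*t*exp(-2*t) + exp(-2*t)]

Strategy: write M = P · J · P⁻¹ where J is a Jordan canonical form, so e^{tM} = P · e^{tJ} · P⁻¹, and e^{tJ} can be computed block-by-block.

M has Jordan form
J =
  [-2,  1]
  [ 0, -2]
(up to reordering of blocks).

Per-block formulas:
  For a 2×2 Jordan block J_2(-2): exp(t · J_2(-2)) = e^(-2t)·(I + t·N), where N is the 2×2 nilpotent shift.

After assembling e^{tJ} and conjugating by P, we get:

e^{tM} =
  [6*t*exp(-2*t) + exp(-2*t), -4*t*exp(-2*t)]
  [9*t*exp(-2*t), -6*t*exp(-2*t) + exp(-2*t)]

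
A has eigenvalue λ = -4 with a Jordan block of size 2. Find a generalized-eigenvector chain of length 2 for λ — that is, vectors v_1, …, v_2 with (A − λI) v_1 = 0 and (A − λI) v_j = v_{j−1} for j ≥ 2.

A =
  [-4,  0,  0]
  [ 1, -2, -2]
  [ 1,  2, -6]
A Jordan chain for λ = -4 of length 2:
v_1 = (0, 1, 1)ᵀ
v_2 = (1, 0, 0)ᵀ

Let N = A − (-4)·I. We want v_2 with N^2 v_2 = 0 but N^1 v_2 ≠ 0; then v_{j-1} := N · v_j for j = 2, …, 2.

Pick v_2 = (1, 0, 0)ᵀ.
Then v_1 = N · v_2 = (0, 1, 1)ᵀ.

Sanity check: (A − (-4)·I) v_1 = (0, 0, 0)ᵀ = 0. ✓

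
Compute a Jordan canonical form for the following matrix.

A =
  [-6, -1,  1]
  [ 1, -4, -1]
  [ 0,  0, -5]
J_2(-5) ⊕ J_1(-5)

The characteristic polynomial is
  det(x·I − A) = x^3 + 15*x^2 + 75*x + 125 = (x + 5)^3

Eigenvalues and multiplicities (the geometric multiplicity of λ is n − rank(A − λI), which equals the number of Jordan blocks for λ):
  λ = -5: algebraic multiplicity = 3, geometric multiplicity = 2

Determining the block sizes for each eigenvalue:
  λ = -5: 2 blocks summing to 3 forces exactly one block of size 2 and the rest size 1 → block sizes [2, 1]

Assembling the blocks gives a Jordan form
J =
  [-5,  1,  0]
  [ 0, -5,  0]
  [ 0,  0, -5]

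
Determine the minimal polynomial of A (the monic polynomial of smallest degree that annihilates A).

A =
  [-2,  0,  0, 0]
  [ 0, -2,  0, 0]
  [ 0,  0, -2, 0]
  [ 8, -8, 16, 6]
x^2 - 4*x - 12

The characteristic polynomial is χ_A(x) = (x - 6)*(x + 2)^3, so the eigenvalues are known. The minimal polynomial is
  m_A(x) = Π_λ (x − λ)^{k_λ}
where k_λ is the size of the *largest* Jordan block for λ (equivalently, the smallest k with (A − λI)^k v = 0 for every generalised eigenvector v of λ).

  λ = -2: largest Jordan block has size 1, contributing (x + 2)
  λ = 6: largest Jordan block has size 1, contributing (x − 6)

So m_A(x) = (x - 6)*(x + 2) = x^2 - 4*x - 12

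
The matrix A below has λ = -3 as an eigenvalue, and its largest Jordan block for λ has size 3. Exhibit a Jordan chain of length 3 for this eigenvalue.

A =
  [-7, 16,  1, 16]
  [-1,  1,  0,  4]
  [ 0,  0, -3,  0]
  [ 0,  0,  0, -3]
A Jordan chain for λ = -3 of length 3:
v_1 = (-4, -1, 0, 0)ᵀ
v_2 = (1, 0, 0, 0)ᵀ
v_3 = (0, 0, 1, 0)ᵀ

Let N = A − (-3)·I. We want v_3 with N^3 v_3 = 0 but N^2 v_3 ≠ 0; then v_{j-1} := N · v_j for j = 3, …, 2.

Pick v_3 = (0, 0, 1, 0)ᵀ.
Then v_2 = N · v_3 = (1, 0, 0, 0)ᵀ.
Then v_1 = N · v_2 = (-4, -1, 0, 0)ᵀ.

Sanity check: (A − (-3)·I) v_1 = (0, 0, 0, 0)ᵀ = 0. ✓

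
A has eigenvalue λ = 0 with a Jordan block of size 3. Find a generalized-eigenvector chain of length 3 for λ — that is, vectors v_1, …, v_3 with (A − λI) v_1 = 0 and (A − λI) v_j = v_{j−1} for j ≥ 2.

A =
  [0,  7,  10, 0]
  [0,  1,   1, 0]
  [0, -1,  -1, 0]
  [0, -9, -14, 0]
A Jordan chain for λ = 0 of length 3:
v_1 = (-3, 0, 0, 5)ᵀ
v_2 = (7, 1, -1, -9)ᵀ
v_3 = (0, 1, 0, 0)ᵀ

Let N = A − (0)·I. We want v_3 with N^3 v_3 = 0 but N^2 v_3 ≠ 0; then v_{j-1} := N · v_j for j = 3, …, 2.

Pick v_3 = (0, 1, 0, 0)ᵀ.
Then v_2 = N · v_3 = (7, 1, -1, -9)ᵀ.
Then v_1 = N · v_2 = (-3, 0, 0, 5)ᵀ.

Sanity check: (A − (0)·I) v_1 = (0, 0, 0, 0)ᵀ = 0. ✓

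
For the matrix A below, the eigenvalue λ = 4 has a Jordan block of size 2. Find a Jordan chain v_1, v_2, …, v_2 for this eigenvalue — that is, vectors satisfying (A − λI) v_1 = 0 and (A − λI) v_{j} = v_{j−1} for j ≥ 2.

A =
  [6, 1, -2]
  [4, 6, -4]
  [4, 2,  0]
A Jordan chain for λ = 4 of length 2:
v_1 = (2, 4, 4)ᵀ
v_2 = (1, 0, 0)ᵀ

Let N = A − (4)·I. We want v_2 with N^2 v_2 = 0 but N^1 v_2 ≠ 0; then v_{j-1} := N · v_j for j = 2, …, 2.

Pick v_2 = (1, 0, 0)ᵀ.
Then v_1 = N · v_2 = (2, 4, 4)ᵀ.

Sanity check: (A − (4)·I) v_1 = (0, 0, 0)ᵀ = 0. ✓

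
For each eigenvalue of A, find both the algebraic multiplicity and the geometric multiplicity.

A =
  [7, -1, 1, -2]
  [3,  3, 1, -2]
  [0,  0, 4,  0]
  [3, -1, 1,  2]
λ = 4: alg = 4, geom = 3

Step 1 — factor the characteristic polynomial to read off the algebraic multiplicities:
  χ_A(x) = (x - 4)^4

Step 2 — compute geometric multiplicities via the rank-nullity identity g(λ) = n − rank(A − λI):
  rank(A − (4)·I) = 1, so dim ker(A − (4)·I) = n − 1 = 3

Summary:
  λ = 4: algebraic multiplicity = 4, geometric multiplicity = 3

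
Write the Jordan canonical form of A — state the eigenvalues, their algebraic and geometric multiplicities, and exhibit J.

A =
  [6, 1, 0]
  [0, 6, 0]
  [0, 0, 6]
J_2(6) ⊕ J_1(6)

The characteristic polynomial is
  det(x·I − A) = x^3 - 18*x^2 + 108*x - 216 = (x - 6)^3

Eigenvalues and multiplicities (the geometric multiplicity of λ is n − rank(A − λI), which equals the number of Jordan blocks for λ):
  λ = 6: algebraic multiplicity = 3, geometric multiplicity = 2

Determining the block sizes for each eigenvalue:
  λ = 6: 2 blocks summing to 3 forces exactly one block of size 2 and the rest size 1 → block sizes [2, 1]

Assembling the blocks gives a Jordan form
J =
  [6, 1, 0]
  [0, 6, 0]
  [0, 0, 6]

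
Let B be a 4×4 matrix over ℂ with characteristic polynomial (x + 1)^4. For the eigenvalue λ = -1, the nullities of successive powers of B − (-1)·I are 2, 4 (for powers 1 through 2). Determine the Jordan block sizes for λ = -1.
Block sizes for λ = -1: [2, 2]

From the dimensions of kernels of powers, the number of Jordan blocks of size at least j is d_j − d_{j−1} where d_j = dim ker(N^j) (with d_0 = 0). Computing the differences gives [2, 2].
The number of blocks of size exactly k is (#blocks of size ≥ k) − (#blocks of size ≥ k + 1), so the partition is: 2 block(s) of size 2.
In nonincreasing order the block sizes are [2, 2].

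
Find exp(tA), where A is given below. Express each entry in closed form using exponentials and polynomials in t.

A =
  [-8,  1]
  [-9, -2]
e^{tA} =
  [-3*t*exp(-5*t) + exp(-5*t), t*exp(-5*t)]
  [-9*t*exp(-5*t), 3*t*exp(-5*t) + exp(-5*t)]

Strategy: write A = P · J · P⁻¹ where J is a Jordan canonical form, so e^{tA} = P · e^{tJ} · P⁻¹, and e^{tJ} can be computed block-by-block.

A has Jordan form
J =
  [-5,  1]
  [ 0, -5]
(up to reordering of blocks).

Per-block formulas:
  For a 2×2 Jordan block J_2(-5): exp(t · J_2(-5)) = e^(-5t)·(I + t·N), where N is the 2×2 nilpotent shift.

After assembling e^{tJ} and conjugating by P, we get:

e^{tA} =
  [-3*t*exp(-5*t) + exp(-5*t), t*exp(-5*t)]
  [-9*t*exp(-5*t), 3*t*exp(-5*t) + exp(-5*t)]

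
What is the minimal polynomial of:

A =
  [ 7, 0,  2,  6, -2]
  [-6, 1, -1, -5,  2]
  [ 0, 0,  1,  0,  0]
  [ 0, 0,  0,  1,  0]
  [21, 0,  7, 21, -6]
x^3 - 2*x^2 + x

The characteristic polynomial is χ_A(x) = x*(x - 1)^4, so the eigenvalues are known. The minimal polynomial is
  m_A(x) = Π_λ (x − λ)^{k_λ}
where k_λ is the size of the *largest* Jordan block for λ (equivalently, the smallest k with (A − λI)^k v = 0 for every generalised eigenvector v of λ).

  λ = 0: largest Jordan block has size 1, contributing (x − 0)
  λ = 1: largest Jordan block has size 2, contributing (x − 1)^2

So m_A(x) = x*(x - 1)^2 = x^3 - 2*x^2 + x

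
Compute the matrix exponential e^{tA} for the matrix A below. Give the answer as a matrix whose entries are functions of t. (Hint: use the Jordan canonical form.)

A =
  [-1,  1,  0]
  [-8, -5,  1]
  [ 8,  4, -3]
e^{tA} =
  [-2*t^2*exp(-3*t) + 2*t*exp(-3*t) + exp(-3*t), t*exp(-3*t), t^2*exp(-3*t)/2]
  [4*t^2*exp(-3*t) - 8*t*exp(-3*t), -2*t*exp(-3*t) + exp(-3*t), -t^2*exp(-3*t) + t*exp(-3*t)]
  [-8*t^2*exp(-3*t) + 8*t*exp(-3*t), 4*t*exp(-3*t), 2*t^2*exp(-3*t) + exp(-3*t)]

Strategy: write A = P · J · P⁻¹ where J is a Jordan canonical form, so e^{tA} = P · e^{tJ} · P⁻¹, and e^{tJ} can be computed block-by-block.

A has Jordan form
J =
  [-3,  1,  0]
  [ 0, -3,  1]
  [ 0,  0, -3]
(up to reordering of blocks).

Per-block formulas:
  For a 3×3 Jordan block J_3(-3): exp(t · J_3(-3)) = e^(-3t)·(I + t·N + (t^2/2)·N^2), where N is the 3×3 nilpotent shift.

After assembling e^{tJ} and conjugating by P, we get:

e^{tA} =
  [-2*t^2*exp(-3*t) + 2*t*exp(-3*t) + exp(-3*t), t*exp(-3*t), t^2*exp(-3*t)/2]
  [4*t^2*exp(-3*t) - 8*t*exp(-3*t), -2*t*exp(-3*t) + exp(-3*t), -t^2*exp(-3*t) + t*exp(-3*t)]
  [-8*t^2*exp(-3*t) + 8*t*exp(-3*t), 4*t*exp(-3*t), 2*t^2*exp(-3*t) + exp(-3*t)]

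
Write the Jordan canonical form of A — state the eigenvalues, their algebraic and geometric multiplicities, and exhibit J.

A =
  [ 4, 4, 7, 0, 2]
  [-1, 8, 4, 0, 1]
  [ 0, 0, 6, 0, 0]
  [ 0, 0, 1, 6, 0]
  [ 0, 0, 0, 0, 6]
J_3(6) ⊕ J_1(6) ⊕ J_1(6)

The characteristic polynomial is
  det(x·I − A) = x^5 - 30*x^4 + 360*x^3 - 2160*x^2 + 6480*x - 7776 = (x - 6)^5

Eigenvalues and multiplicities (the geometric multiplicity of λ is n − rank(A − λI), which equals the number of Jordan blocks for λ):
  λ = 6: algebraic multiplicity = 5, geometric multiplicity = 3

Determining the block sizes for each eigenvalue:
  λ = 6: with am = 5 and gm = 3, the partition is not yet determined (e.g. several partitions of 5 into 3 parts exist). Let N = A − (6)·I. Computing rank(N^1) = 2, rank(N^2) = 1, rank(N^3) = 0; the number of blocks of size ≥ j is rank(N^{j−1}) − rank(N^j), giving [3, 1, 1]. So we have 1 block(s) of size 3, 2 block(s) of size 1 → block sizes [3, 1, 1]

Assembling the blocks gives a Jordan form
J =
  [6, 1, 0, 0, 0]
  [0, 6, 1, 0, 0]
  [0, 0, 6, 0, 0]
  [0, 0, 0, 6, 0]
  [0, 0, 0, 0, 6]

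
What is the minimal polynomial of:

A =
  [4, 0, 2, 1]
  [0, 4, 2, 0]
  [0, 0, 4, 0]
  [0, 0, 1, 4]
x^3 - 12*x^2 + 48*x - 64

The characteristic polynomial is χ_A(x) = (x - 4)^4, so the eigenvalues are known. The minimal polynomial is
  m_A(x) = Π_λ (x − λ)^{k_λ}
where k_λ is the size of the *largest* Jordan block for λ (equivalently, the smallest k with (A − λI)^k v = 0 for every generalised eigenvector v of λ).

  λ = 4: largest Jordan block has size 3, contributing (x − 4)^3

So m_A(x) = (x - 4)^3 = x^3 - 12*x^2 + 48*x - 64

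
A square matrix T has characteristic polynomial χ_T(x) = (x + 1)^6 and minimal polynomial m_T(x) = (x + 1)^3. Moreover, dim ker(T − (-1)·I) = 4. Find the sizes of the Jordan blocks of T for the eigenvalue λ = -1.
Block sizes for λ = -1: [3, 1, 1, 1]

Step 1 — from the characteristic polynomial, algebraic multiplicity of λ = -1 is 6. From dim ker(T − (-1)·I) = 4, there are exactly 4 Jordan blocks for λ = -1.
Step 2 — from the minimal polynomial, the factor (x + 1)^3 tells us the largest block for λ = -1 has size 3.
Step 3 — with total size 6, 4 blocks, and largest block 3, the block sizes (in nonincreasing order) are [3, 1, 1, 1].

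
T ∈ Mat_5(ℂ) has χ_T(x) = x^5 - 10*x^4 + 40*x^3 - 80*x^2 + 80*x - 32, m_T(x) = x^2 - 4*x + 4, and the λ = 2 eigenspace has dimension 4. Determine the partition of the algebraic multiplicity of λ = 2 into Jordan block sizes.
Block sizes for λ = 2: [2, 1, 1, 1]

Step 1 — from the characteristic polynomial, algebraic multiplicity of λ = 2 is 5. From dim ker(T − (2)·I) = 4, there are exactly 4 Jordan blocks for λ = 2.
Step 2 — from the minimal polynomial, the factor (x − 2)^2 tells us the largest block for λ = 2 has size 2.
Step 3 — with total size 5, 4 blocks, and largest block 2, the block sizes (in nonincreasing order) are [2, 1, 1, 1].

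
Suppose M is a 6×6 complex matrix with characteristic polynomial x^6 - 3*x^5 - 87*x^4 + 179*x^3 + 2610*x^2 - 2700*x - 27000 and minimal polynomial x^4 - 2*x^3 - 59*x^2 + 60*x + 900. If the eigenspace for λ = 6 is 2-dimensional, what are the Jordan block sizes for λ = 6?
Block sizes for λ = 6: [2, 1]

Step 1 — from the characteristic polynomial, algebraic multiplicity of λ = 6 is 3. From dim ker(M − (6)·I) = 2, there are exactly 2 Jordan blocks for λ = 6.
Step 2 — from the minimal polynomial, the factor (x − 6)^2 tells us the largest block for λ = 6 has size 2.
Step 3 — with total size 3, 2 blocks, and largest block 2, the block sizes (in nonincreasing order) are [2, 1].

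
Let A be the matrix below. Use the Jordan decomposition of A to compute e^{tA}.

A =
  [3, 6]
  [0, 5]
e^{tA} =
  [exp(3*t), 3*exp(5*t) - 3*exp(3*t)]
  [0, exp(5*t)]

Strategy: write A = P · J · P⁻¹ where J is a Jordan canonical form, so e^{tA} = P · e^{tJ} · P⁻¹, and e^{tJ} can be computed block-by-block.

A has Jordan form
J =
  [3, 0]
  [0, 5]
(up to reordering of blocks).

Per-block formulas:
  For a 1×1 block at λ = 5: exp(t · [5]) = [e^(5t)].
  For a 1×1 block at λ = 3: exp(t · [3]) = [e^(3t)].

After assembling e^{tJ} and conjugating by P, we get:

e^{tA} =
  [exp(3*t), 3*exp(5*t) - 3*exp(3*t)]
  [0, exp(5*t)]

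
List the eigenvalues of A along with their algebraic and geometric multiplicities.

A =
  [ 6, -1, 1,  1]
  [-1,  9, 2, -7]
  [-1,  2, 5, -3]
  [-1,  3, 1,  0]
λ = 5: alg = 4, geom = 2

Step 1 — factor the characteristic polynomial to read off the algebraic multiplicities:
  χ_A(x) = (x - 5)^4

Step 2 — compute geometric multiplicities via the rank-nullity identity g(λ) = n − rank(A − λI):
  rank(A − (5)·I) = 2, so dim ker(A − (5)·I) = n − 2 = 2

Summary:
  λ = 5: algebraic multiplicity = 4, geometric multiplicity = 2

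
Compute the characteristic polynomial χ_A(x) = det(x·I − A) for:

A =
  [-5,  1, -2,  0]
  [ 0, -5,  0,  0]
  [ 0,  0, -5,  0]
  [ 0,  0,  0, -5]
x^4 + 20*x^3 + 150*x^2 + 500*x + 625

Expanding det(x·I − A) (e.g. by cofactor expansion or by noting that A is similar to its Jordan form J, which has the same characteristic polynomial as A) gives
  χ_A(x) = x^4 + 20*x^3 + 150*x^2 + 500*x + 625
which factors as (x + 5)^4. The eigenvalues (with algebraic multiplicities) are λ = -5 with multiplicity 4.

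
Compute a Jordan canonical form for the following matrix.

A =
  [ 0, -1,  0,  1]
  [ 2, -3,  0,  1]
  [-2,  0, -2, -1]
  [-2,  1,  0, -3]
J_3(-2) ⊕ J_1(-2)

The characteristic polynomial is
  det(x·I − A) = x^4 + 8*x^3 + 24*x^2 + 32*x + 16 = (x + 2)^4

Eigenvalues and multiplicities (the geometric multiplicity of λ is n − rank(A − λI), which equals the number of Jordan blocks for λ):
  λ = -2: algebraic multiplicity = 4, geometric multiplicity = 2

Determining the block sizes for each eigenvalue:
  λ = -2: with am = 4 and gm = 2, the partition is not yet determined (e.g. several partitions of 4 into 2 parts exist). Let N = A − (-2)·I. Computing rank(N^1) = 2, rank(N^2) = 1, rank(N^3) = 0; the number of blocks of size ≥ j is rank(N^{j−1}) − rank(N^j), giving [2, 1, 1]. So we have 1 block(s) of size 3, 1 block(s) of size 1 → block sizes [3, 1]

Assembling the blocks gives a Jordan form
J =
  [-2,  1,  0,  0]
  [ 0, -2,  1,  0]
  [ 0,  0, -2,  0]
  [ 0,  0,  0, -2]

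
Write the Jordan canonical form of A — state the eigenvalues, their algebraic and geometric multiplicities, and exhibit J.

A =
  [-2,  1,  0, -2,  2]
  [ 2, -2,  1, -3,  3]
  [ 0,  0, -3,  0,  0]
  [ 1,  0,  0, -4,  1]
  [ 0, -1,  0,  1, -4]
J_3(-3) ⊕ J_2(-3)

The characteristic polynomial is
  det(x·I − A) = x^5 + 15*x^4 + 90*x^3 + 270*x^2 + 405*x + 243 = (x + 3)^5

Eigenvalues and multiplicities (the geometric multiplicity of λ is n − rank(A − λI), which equals the number of Jordan blocks for λ):
  λ = -3: algebraic multiplicity = 5, geometric multiplicity = 2

Determining the block sizes for each eigenvalue:
  λ = -3: with am = 5 and gm = 2, the partition is not yet determined (e.g. several partitions of 5 into 2 parts exist). Let N = A − (-3)·I. Computing rank(N^1) = 3, rank(N^2) = 1, rank(N^3) = 0; the number of blocks of size ≥ j is rank(N^{j−1}) − rank(N^j), giving [2, 2, 1]. So we have 1 block(s) of size 3, 1 block(s) of size 2 → block sizes [3, 2]

Assembling the blocks gives a Jordan form
J =
  [-3,  1,  0,  0,  0]
  [ 0, -3,  1,  0,  0]
  [ 0,  0, -3,  0,  0]
  [ 0,  0,  0, -3,  1]
  [ 0,  0,  0,  0, -3]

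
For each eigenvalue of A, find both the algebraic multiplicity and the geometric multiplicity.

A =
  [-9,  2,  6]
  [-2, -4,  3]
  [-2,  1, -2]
λ = -5: alg = 3, geom = 2

Step 1 — factor the characteristic polynomial to read off the algebraic multiplicities:
  χ_A(x) = (x + 5)^3

Step 2 — compute geometric multiplicities via the rank-nullity identity g(λ) = n − rank(A − λI):
  rank(A − (-5)·I) = 1, so dim ker(A − (-5)·I) = n − 1 = 2

Summary:
  λ = -5: algebraic multiplicity = 3, geometric multiplicity = 2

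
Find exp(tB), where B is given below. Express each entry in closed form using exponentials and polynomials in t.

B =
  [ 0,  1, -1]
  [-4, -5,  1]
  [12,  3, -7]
e^{tB} =
  [4*t*exp(-4*t) + exp(-4*t), t*exp(-4*t), -t*exp(-4*t)]
  [-4*t*exp(-4*t), -t*exp(-4*t) + exp(-4*t), t*exp(-4*t)]
  [12*t*exp(-4*t), 3*t*exp(-4*t), -3*t*exp(-4*t) + exp(-4*t)]

Strategy: write B = P · J · P⁻¹ where J is a Jordan canonical form, so e^{tB} = P · e^{tJ} · P⁻¹, and e^{tJ} can be computed block-by-block.

B has Jordan form
J =
  [-4,  1,  0]
  [ 0, -4,  0]
  [ 0,  0, -4]
(up to reordering of blocks).

Per-block formulas:
  For a 1×1 block at λ = -4: exp(t · [-4]) = [e^(-4t)].
  For a 2×2 Jordan block J_2(-4): exp(t · J_2(-4)) = e^(-4t)·(I + t·N), where N is the 2×2 nilpotent shift.

After assembling e^{tJ} and conjugating by P, we get:

e^{tB} =
  [4*t*exp(-4*t) + exp(-4*t), t*exp(-4*t), -t*exp(-4*t)]
  [-4*t*exp(-4*t), -t*exp(-4*t) + exp(-4*t), t*exp(-4*t)]
  [12*t*exp(-4*t), 3*t*exp(-4*t), -3*t*exp(-4*t) + exp(-4*t)]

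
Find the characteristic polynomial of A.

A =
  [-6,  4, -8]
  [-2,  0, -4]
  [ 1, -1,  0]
x^3 + 6*x^2 + 12*x + 8

Expanding det(x·I − A) (e.g. by cofactor expansion or by noting that A is similar to its Jordan form J, which has the same characteristic polynomial as A) gives
  χ_A(x) = x^3 + 6*x^2 + 12*x + 8
which factors as (x + 2)^3. The eigenvalues (with algebraic multiplicities) are λ = -2 with multiplicity 3.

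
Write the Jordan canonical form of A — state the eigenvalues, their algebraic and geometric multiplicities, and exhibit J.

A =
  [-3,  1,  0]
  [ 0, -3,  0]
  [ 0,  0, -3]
J_2(-3) ⊕ J_1(-3)

The characteristic polynomial is
  det(x·I − A) = x^3 + 9*x^2 + 27*x + 27 = (x + 3)^3

Eigenvalues and multiplicities (the geometric multiplicity of λ is n − rank(A − λI), which equals the number of Jordan blocks for λ):
  λ = -3: algebraic multiplicity = 3, geometric multiplicity = 2

Determining the block sizes for each eigenvalue:
  λ = -3: 2 blocks summing to 3 forces exactly one block of size 2 and the rest size 1 → block sizes [2, 1]

Assembling the blocks gives a Jordan form
J =
  [-3,  1,  0]
  [ 0, -3,  0]
  [ 0,  0, -3]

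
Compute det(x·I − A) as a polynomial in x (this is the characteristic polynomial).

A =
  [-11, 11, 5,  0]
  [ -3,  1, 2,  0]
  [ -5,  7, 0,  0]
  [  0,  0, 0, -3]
x^4 + 13*x^3 + 63*x^2 + 135*x + 108

Expanding det(x·I − A) (e.g. by cofactor expansion or by noting that A is similar to its Jordan form J, which has the same characteristic polynomial as A) gives
  χ_A(x) = x^4 + 13*x^3 + 63*x^2 + 135*x + 108
which factors as (x + 3)^3*(x + 4). The eigenvalues (with algebraic multiplicities) are λ = -4 with multiplicity 1, λ = -3 with multiplicity 3.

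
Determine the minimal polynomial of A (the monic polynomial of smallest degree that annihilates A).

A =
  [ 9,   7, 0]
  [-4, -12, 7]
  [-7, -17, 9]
x^3 - 6*x^2 + 12*x - 8

The characteristic polynomial is χ_A(x) = (x - 2)^3, so the eigenvalues are known. The minimal polynomial is
  m_A(x) = Π_λ (x − λ)^{k_λ}
where k_λ is the size of the *largest* Jordan block for λ (equivalently, the smallest k with (A − λI)^k v = 0 for every generalised eigenvector v of λ).

  λ = 2: largest Jordan block has size 3, contributing (x − 2)^3

So m_A(x) = (x - 2)^3 = x^3 - 6*x^2 + 12*x - 8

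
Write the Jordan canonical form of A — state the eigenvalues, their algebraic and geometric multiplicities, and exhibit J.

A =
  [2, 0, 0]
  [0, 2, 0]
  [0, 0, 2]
J_1(2) ⊕ J_1(2) ⊕ J_1(2)

The characteristic polynomial is
  det(x·I − A) = x^3 - 6*x^2 + 12*x - 8 = (x - 2)^3

Eigenvalues and multiplicities (the geometric multiplicity of λ is n − rank(A − λI), which equals the number of Jordan blocks for λ):
  λ = 2: algebraic multiplicity = 3, geometric multiplicity = 3

Determining the block sizes for each eigenvalue:
  λ = 2: gm = am = 3, so every block has size 1 → block sizes [1, 1, 1]

Assembling the blocks gives a Jordan form
J =
  [2, 0, 0]
  [0, 2, 0]
  [0, 0, 2]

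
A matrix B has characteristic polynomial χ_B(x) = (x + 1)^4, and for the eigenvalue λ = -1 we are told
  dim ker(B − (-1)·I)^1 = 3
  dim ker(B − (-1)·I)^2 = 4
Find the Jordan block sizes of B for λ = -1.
Block sizes for λ = -1: [2, 1, 1]

From the dimensions of kernels of powers, the number of Jordan blocks of size at least j is d_j − d_{j−1} where d_j = dim ker(N^j) (with d_0 = 0). Computing the differences gives [3, 1].
The number of blocks of size exactly k is (#blocks of size ≥ k) − (#blocks of size ≥ k + 1), so the partition is: 2 block(s) of size 1, 1 block(s) of size 2.
In nonincreasing order the block sizes are [2, 1, 1].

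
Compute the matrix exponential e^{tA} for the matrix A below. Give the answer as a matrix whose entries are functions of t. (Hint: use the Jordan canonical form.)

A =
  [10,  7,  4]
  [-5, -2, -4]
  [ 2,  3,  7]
e^{tA} =
  [-t^2*exp(5*t) + 5*t*exp(5*t) + exp(5*t), -t^2*exp(5*t) + 7*t*exp(5*t), 4*t*exp(5*t)]
  [t^2*exp(5*t) - 5*t*exp(5*t), t^2*exp(5*t) - 7*t*exp(5*t) + exp(5*t), -4*t*exp(5*t)]
  [-t^2*exp(5*t)/2 + 2*t*exp(5*t), -t^2*exp(5*t)/2 + 3*t*exp(5*t), 2*t*exp(5*t) + exp(5*t)]

Strategy: write A = P · J · P⁻¹ where J is a Jordan canonical form, so e^{tA} = P · e^{tJ} · P⁻¹, and e^{tJ} can be computed block-by-block.

A has Jordan form
J =
  [5, 1, 0]
  [0, 5, 1]
  [0, 0, 5]
(up to reordering of blocks).

Per-block formulas:
  For a 3×3 Jordan block J_3(5): exp(t · J_3(5)) = e^(5t)·(I + t·N + (t^2/2)·N^2), where N is the 3×3 nilpotent shift.

After assembling e^{tJ} and conjugating by P, we get:

e^{tA} =
  [-t^2*exp(5*t) + 5*t*exp(5*t) + exp(5*t), -t^2*exp(5*t) + 7*t*exp(5*t), 4*t*exp(5*t)]
  [t^2*exp(5*t) - 5*t*exp(5*t), t^2*exp(5*t) - 7*t*exp(5*t) + exp(5*t), -4*t*exp(5*t)]
  [-t^2*exp(5*t)/2 + 2*t*exp(5*t), -t^2*exp(5*t)/2 + 3*t*exp(5*t), 2*t*exp(5*t) + exp(5*t)]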